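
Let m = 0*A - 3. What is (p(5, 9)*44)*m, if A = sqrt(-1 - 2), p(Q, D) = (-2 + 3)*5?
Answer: -660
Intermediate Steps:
p(Q, D) = 5 (p(Q, D) = 1*5 = 5)
A = I*sqrt(3) (A = sqrt(-3) = I*sqrt(3) ≈ 1.732*I)
m = -3 (m = 0*(I*sqrt(3)) - 3 = 0 - 3 = -3)
(p(5, 9)*44)*m = (5*44)*(-3) = 220*(-3) = -660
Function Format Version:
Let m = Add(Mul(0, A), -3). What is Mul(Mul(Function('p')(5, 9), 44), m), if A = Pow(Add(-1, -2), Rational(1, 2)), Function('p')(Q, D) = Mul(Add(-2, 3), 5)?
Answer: -660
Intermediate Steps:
Function('p')(Q, D) = 5 (Function('p')(Q, D) = Mul(1, 5) = 5)
A = Mul(I, Pow(3, Rational(1, 2))) (A = Pow(-3, Rational(1, 2)) = Mul(I, Pow(3, Rational(1, 2))) ≈ Mul(1.7320, I))
m = -3 (m = Add(Mul(0, Mul(I, Pow(3, Rational(1, 2)))), -3) = Add(0, -3) = -3)
Mul(Mul(Function('p')(5, 9), 44), m) = Mul(Mul(5, 44), -3) = Mul(220, -3) = -660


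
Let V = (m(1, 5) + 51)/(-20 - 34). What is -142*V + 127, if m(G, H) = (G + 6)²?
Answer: 10529/27 ≈ 389.96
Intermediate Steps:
m(G, H) = (6 + G)²
V = -50/27 (V = ((6 + 1)² + 51)/(-20 - 34) = (7² + 51)/(-54) = (49 + 51)*(-1/54) = 100*(-1/54) = -50/27 ≈ -1.8519)
-142*V + 127 = -142*(-50/27) + 127 = 7100/27 + 127 = 10529/27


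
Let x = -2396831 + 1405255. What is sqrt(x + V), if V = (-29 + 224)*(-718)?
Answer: I*sqrt(1131586) ≈ 1063.8*I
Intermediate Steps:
x = -991576
V = -140010 (V = 195*(-718) = -140010)
sqrt(x + V) = sqrt(-991576 - 140010) = sqrt(-1131586) = I*sqrt(1131586)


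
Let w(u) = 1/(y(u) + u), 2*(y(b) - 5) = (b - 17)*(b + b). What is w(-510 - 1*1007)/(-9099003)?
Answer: -1/21160332010698 ≈ -4.7258e-14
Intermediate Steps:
y(b) = 5 + b*(-17 + b) (y(b) = 5 + ((b - 17)*(b + b))/2 = 5 + ((-17 + b)*(2*b))/2 = 5 + (2*b*(-17 + b))/2 = 5 + b*(-17 + b))
w(u) = 1/(5 + u**2 - 16*u) (w(u) = 1/((5 + u**2 - 17*u) + u) = 1/(5 + u**2 - 16*u))
w(-510 - 1*1007)/(-9099003) = 1/((5 + (-510 - 1*1007)**2 - 16*(-510 - 1*1007))*(-9099003)) = -1/9099003/(5 + (-510 - 1007)**2 - 16*(-510 - 1007)) = -1/9099003/(5 + (-1517)**2 - 16*(-1517)) = -1/9099003/(5 + 2301289 + 24272) = -1/9099003/2325566 = (1/2325566)*(-1/9099003) = -1/21160332010698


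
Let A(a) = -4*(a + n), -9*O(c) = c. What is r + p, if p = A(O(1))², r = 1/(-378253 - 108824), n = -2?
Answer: 937785557/13151079 ≈ 71.309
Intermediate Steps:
O(c) = -c/9
r = -1/487077 (r = 1/(-487077) = -1/487077 ≈ -2.0531e-6)
A(a) = 8 - 4*a (A(a) = -4*(a - 2) = -4*(-2 + a) = 8 - 4*a)
p = 5776/81 (p = (8 - (-4)/9)² = (8 - 4*(-⅑))² = (8 + 4/9)² = (76/9)² = 5776/81 ≈ 71.309)
r + p = -1/487077 + 5776/81 = 937785557/13151079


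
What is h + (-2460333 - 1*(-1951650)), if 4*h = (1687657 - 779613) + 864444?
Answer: -65561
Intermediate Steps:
h = 443122 (h = ((1687657 - 779613) + 864444)/4 = (908044 + 864444)/4 = (¼)*1772488 = 443122)
h + (-2460333 - 1*(-1951650)) = 443122 + (-2460333 - 1*(-1951650)) = 443122 + (-2460333 + 1951650) = 443122 - 508683 = -65561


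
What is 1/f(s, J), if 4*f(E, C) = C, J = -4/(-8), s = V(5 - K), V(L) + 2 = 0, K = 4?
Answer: 8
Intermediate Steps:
V(L) = -2 (V(L) = -2 + 0 = -2)
s = -2
J = ½ (J = -4*(-⅛) = ½ ≈ 0.50000)
f(E, C) = C/4
1/f(s, J) = 1/((¼)*(½)) = 1/(⅛) = 8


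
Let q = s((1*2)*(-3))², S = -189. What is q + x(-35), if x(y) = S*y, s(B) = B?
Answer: 6651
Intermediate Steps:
x(y) = -189*y
q = 36 (q = ((1*2)*(-3))² = (2*(-3))² = (-6)² = 36)
q + x(-35) = 36 - 189*(-35) = 36 + 6615 = 6651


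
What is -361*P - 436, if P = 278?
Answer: -100794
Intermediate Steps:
-361*P - 436 = -361*278 - 436 = -100358 - 436 = -100794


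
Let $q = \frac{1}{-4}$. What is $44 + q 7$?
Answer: $\frac{169}{4} \approx 42.25$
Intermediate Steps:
$q = - \frac{1}{4} \approx -0.25$
$44 + q 7 = 44 - \frac{7}{4} = \frac{169}{4}$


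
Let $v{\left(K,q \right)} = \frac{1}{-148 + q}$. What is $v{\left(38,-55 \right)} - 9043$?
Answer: $- \frac{1835730}{203} \approx -9043.0$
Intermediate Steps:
$v{\left(38,-55 \right)} - 9043 = \frac{1}{-148 - 55} - 9043 = \frac{1}{-203} - 9043 = - \frac{1}{203} - 9043 = - \frac{1835730}{203}$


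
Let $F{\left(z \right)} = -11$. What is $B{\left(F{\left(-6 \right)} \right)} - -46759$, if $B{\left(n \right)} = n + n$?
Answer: $46737$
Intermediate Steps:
$B{\left(n \right)} = 2 n$
$B{\left(F{\left(-6 \right)} \right)} - -46759 = 2 \left(-11\right) - -46759 = -22 + 46759 = 46737$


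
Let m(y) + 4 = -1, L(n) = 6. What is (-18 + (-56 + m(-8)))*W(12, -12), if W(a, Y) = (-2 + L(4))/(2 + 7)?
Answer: -316/9 ≈ -35.111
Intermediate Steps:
W(a, Y) = 4/9 (W(a, Y) = (-2 + 6)/(2 + 7) = 4/9)
m(y) = -5 (m(y) = -4 - 1 = -5)
(-18 + (-56 + m(-8)))*W(12, -12) = (-18 + (-56 - 5))*(4/9) = (-18 - 61)*(4/9) = -79*4/9 = -316/9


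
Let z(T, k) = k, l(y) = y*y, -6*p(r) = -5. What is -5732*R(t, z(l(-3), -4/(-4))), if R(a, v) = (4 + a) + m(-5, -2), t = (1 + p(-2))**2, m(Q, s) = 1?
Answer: -431333/9 ≈ -47926.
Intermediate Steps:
p(r) = 5/6 (p(r) = -1/6*(-5) = 5/6)
l(y) = y**2
t = 121/36 (t = (1 + 5/6)**2 = (11/6)**2 = 121/36 ≈ 3.3611)
R(a, v) = 5 + a (R(a, v) = (4 + a) + 1 = 5 + a)
-5732*R(t, z(l(-3), -4/(-4))) = -5732*(5 + 121/36) = -5732*301/36 = -431333/9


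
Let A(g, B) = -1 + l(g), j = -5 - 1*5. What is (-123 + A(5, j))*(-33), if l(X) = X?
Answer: 3927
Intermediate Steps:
j = -10 (j = -5 - 5 = -10)
A(g, B) = -1 + g
(-123 + A(5, j))*(-33) = (-123 + (-1 + 5))*(-33) = (-123 + 4)*(-33) = -119*(-33) = 3927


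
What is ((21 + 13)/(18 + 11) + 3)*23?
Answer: 2783/29 ≈ 95.966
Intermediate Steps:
((21 + 13)/(18 + 11) + 3)*23 = (34/29 + 3)*23 = (121/29)*23 = 2783/29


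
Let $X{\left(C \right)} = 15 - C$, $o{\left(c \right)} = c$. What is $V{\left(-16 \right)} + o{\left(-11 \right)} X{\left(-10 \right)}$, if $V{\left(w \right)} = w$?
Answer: $-291$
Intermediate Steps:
$V{\left(-16 \right)} + o{\left(-11 \right)} X{\left(-10 \right)} = -16 - 11 \left(15 - -10\right) = -16 - 11 \left(15 + 10\right) = -16 - 275 = -291$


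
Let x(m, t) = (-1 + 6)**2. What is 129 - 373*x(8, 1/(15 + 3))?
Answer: -9196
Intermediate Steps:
x(m, t) = 25 (x(m, t) = 5**2 = 25)
129 - 373*x(8, 1/(15 + 3)) = 129 - 373*25 = 129 - 9325 = -9196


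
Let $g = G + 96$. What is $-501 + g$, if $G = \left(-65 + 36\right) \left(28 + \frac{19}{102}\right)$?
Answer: $- \frac{124685}{102} \approx -1222.4$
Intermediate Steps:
$G = - \frac{83375}{102}$ ($G = - 29 \left(28 + 19 \cdot \frac{1}{102}\right) = - 29 \left(28 + \frac{19}{102}\right) = \left(-29\right) \frac{2875}{102} = - \frac{83375}{102} \approx -817.4$)
$g = - \frac{73583}{102}$ ($g = - \frac{83375}{102} + 96 = - \frac{73583}{102} \approx -721.4$)
$-501 + g = -501 - \frac{73583}{102} = - \frac{124685}{102}$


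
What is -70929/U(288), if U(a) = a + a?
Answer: -7881/64 ≈ -123.14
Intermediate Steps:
U(a) = 2*a
-70929/U(288) = -70929/(2*288) = -70929/576 = -70929*1/576 = -7881/64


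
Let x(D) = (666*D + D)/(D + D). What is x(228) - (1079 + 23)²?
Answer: -2428141/2 ≈ -1.2141e+6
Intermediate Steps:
x(D) = 667/2 (x(D) = (667*D)/((2*D)) = (667*D)*(1/(2*D)) = 667/2)
x(228) - (1079 + 23)² = 667/2 - (1079 + 23)² = 667/2 - 1*1102² = 667/2 - 1*1214404 = 667/2 - 1214404 = -2428141/2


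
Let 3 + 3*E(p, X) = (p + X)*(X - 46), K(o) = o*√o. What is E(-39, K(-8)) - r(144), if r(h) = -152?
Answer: 1735/3 + 1360*I*√2/3 ≈ 578.33 + 641.11*I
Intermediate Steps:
K(o) = o^(3/2)
E(p, X) = -1 + (-46 + X)*(X + p)/3 (E(p, X) = -1 + ((p + X)*(X - 46))/3 = -1 + ((X + p)*(-46 + X))/3 = -1 + ((-46 + X)*(X + p))/3 = -1 + (-46 + X)*(X + p)/3)
E(-39, K(-8)) - r(144) = (-1 - (-736)*I*√2/3 - 46/3*(-39) + ((-8)^(3/2))²/3 + (⅓)*(-8)^(3/2)*(-39)) - 1*(-152) = (-1 - (-736)*I*√2/3 + 598 + (-16*I*√2)²/3 + (⅓)*(-16*I*√2)*(-39)) + 152 = (-1 + 736*I*√2/3 + 598 + (⅓)*(-512) + 208*I*√2) + 152 = (-1 + 736*I*√2/3 + 598 - 512/3 + 208*I*√2) + 152 = (1279/3 + 1360*I*√2/3) + 152 = 1735/3 + 1360*I*√2/3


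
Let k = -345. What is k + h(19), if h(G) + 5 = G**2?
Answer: 11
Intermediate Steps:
h(G) = -5 + G**2
k + h(19) = -345 + (-5 + 19**2) = -345 + (-5 + 361) = -345 + 356 = 11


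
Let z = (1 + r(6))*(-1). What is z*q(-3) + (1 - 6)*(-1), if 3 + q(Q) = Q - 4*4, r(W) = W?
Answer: 159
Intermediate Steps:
q(Q) = -19 + Q (q(Q) = -3 + (Q - 4*4) = -3 + (Q - 16) = -3 + (-16 + Q) = -19 + Q)
z = -7 (z = (1 + 6)*(-1) = 7*(-1) = -7)
z*q(-3) + (1 - 6)*(-1) = -7*(-19 - 3) + (1 - 6)*(-1) = -7*(-22) - 5*(-1) = 154 + 5 = 159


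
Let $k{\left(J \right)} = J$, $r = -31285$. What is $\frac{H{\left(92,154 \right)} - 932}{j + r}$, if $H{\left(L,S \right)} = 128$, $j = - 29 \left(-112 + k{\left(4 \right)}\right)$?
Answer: $\frac{804}{28153} \approx 0.028558$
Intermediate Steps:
$j = 3132$ ($j = - 29 \left(-112 + 4\right) = \left(-29\right) \left(-108\right) = 3132$)
$\frac{H{\left(92,154 \right)} - 932}{j + r} = \frac{128 - 932}{3132 - 31285} = - \frac{804}{-28153} = \left(-804\right) \left(- \frac{1}{28153}\right) = \frac{804}{28153}$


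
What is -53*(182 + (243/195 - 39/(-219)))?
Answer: -46128444/4745 ≈ -9721.5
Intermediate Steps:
-53*(182 + (243/195 - 39/(-219))) = -53*(182 + (243*(1/195) - 39*(-1/219))) = -53*(182 + (81/65 + 13/73)) = -53*(182 + 6758/4745) = -53*870348/4745 = -46128444/4745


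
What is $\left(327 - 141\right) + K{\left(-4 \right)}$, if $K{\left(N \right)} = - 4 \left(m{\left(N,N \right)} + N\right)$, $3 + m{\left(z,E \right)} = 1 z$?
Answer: $230$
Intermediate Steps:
$m{\left(z,E \right)} = -3 + z$ ($m{\left(z,E \right)} = -3 + 1 z = -3 + z$)
$K{\left(N \right)} = 12 - 8 N$ ($K{\left(N \right)} = - 4 \left(\left(-3 + N\right) + N\right) = - 4 \left(-3 + 2 N\right) = 12 - 8 N$)
$\left(327 - 141\right) + K{\left(-4 \right)} = \left(327 - 141\right) + \left(12 - -32\right) = 186 + \left(12 + 32\right) = 186 + 44 = 230$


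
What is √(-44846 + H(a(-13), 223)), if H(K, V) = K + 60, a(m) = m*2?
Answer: 2*I*√11203 ≈ 211.69*I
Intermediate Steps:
a(m) = 2*m
H(K, V) = 60 + K
√(-44846 + H(a(-13), 223)) = √(-44846 + (60 + 2*(-13))) = √(-44846 + (60 - 26)) = √(-44846 + 34) = √(-44812) = 2*I*√11203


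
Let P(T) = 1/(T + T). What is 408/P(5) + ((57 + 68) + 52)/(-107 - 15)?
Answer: 497583/122 ≈ 4078.6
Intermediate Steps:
P(T) = 1/(2*T)
408/P(5) + ((57 + 68) + 52)/(-107 - 15) = 408/(((½)/5)) + ((57 + 68) + 52)/(-107 - 15) = 408/(((½)*(⅕))) + (125 + 52)/(-122) = 408/(⅒) + 177*(-1/122) = 408*10 - 177/122 = 4080 - 177/122 = 497583/122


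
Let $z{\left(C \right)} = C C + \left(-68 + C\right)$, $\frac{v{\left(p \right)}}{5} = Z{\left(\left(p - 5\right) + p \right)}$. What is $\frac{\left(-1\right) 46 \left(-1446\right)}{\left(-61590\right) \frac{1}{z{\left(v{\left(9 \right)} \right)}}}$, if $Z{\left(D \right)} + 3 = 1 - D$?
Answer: $- \frac{60773452}{10265} \approx -5920.5$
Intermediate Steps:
$Z{\left(D \right)} = -2 - D$ ($Z{\left(D \right)} = -3 - \left(-1 + D\right) = -2 - D$)
$v{\left(p \right)} = 15 - 10 p$ ($v{\left(p \right)} = 5 \left(-2 - \left(\left(p - 5\right) + p\right)\right) = 5 \left(-2 - \left(\left(-5 + p\right) + p\right)\right) = 5 \left(-2 - \left(-5 + 2 p\right)\right) = 5 \left(3 - 2 p\right) = 15 - 10 p$)
$z{\left(C \right)} = -68 + C + C^{2}$ ($z{\left(C \right)} = C^{2} + \left(-68 + C\right) = -68 + C + C^{2}$)
$\frac{\left(-1\right) 46 \left(-1446\right)}{\left(-61590\right) \frac{1}{z{\left(v{\left(9 \right)} \right)}}} = \frac{\left(-1\right) 46 \left(-1446\right)}{\left(-61590\right) \frac{1}{-68 + \left(15 - 90\right) + \left(15 - 90\right)^{2}}} = \frac{\left(-1\right) \left(-66516\right)}{\left(-61590\right) \frac{1}{-68 + \left(15 - 90\right) + \left(15 - 90\right)^{2}}} = \frac{66516}{\left(-61590\right) \frac{1}{-68 - 75 + \left(-75\right)^{2}}} = \frac{66516}{\left(-61590\right) \frac{1}{-68 - 75 + 5625}} = \frac{66516}{\left(-61590\right) \frac{1}{5482}} = \frac{66516}{- \frac{30795}{2741}} = 66516 \left(- \frac{2741}{30795}\right) = - \frac{60773452}{10265}$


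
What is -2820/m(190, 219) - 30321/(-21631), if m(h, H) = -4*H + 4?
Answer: 21859833/4715558 ≈ 4.6357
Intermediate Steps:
m(h, H) = 4 - 4*H
-2820/m(190, 219) - 30321/(-21631) = -2820/(4 - 4*219) - 30321/(-21631) = -2820/(4 - 876) - 30321*(-1/21631) = -2820/(-872) + 30321/21631 = -2820*(-1/872) + 30321/21631 = 705/218 + 30321/21631 = 21859833/4715558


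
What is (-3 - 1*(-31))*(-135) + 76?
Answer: -3704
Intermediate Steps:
(-3 - 1*(-31))*(-135) + 76 = (-3 + 31)*(-135) + 76 = 28*(-135) + 76 = -3780 + 76 = -3704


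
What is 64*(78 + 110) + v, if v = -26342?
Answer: -14310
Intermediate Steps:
64*(78 + 110) + v = 64*(78 + 110) - 26342 = 64*188 - 26342 = 12032 - 26342 = -14310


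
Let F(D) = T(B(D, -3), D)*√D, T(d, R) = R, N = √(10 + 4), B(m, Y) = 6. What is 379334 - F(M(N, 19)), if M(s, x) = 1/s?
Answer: 379334 - 14^(¼)/14 ≈ 3.7933e+5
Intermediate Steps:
N = √14 ≈ 3.7417
F(D) = D^(3/2) (F(D) = D*√D = D^(3/2))
379334 - F(M(N, 19)) = 379334 - (1/(√14))^(3/2) = 379334 - (√14/14)^(3/2) = 379334 - 14^(¼)/14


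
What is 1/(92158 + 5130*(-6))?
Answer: 1/61378 ≈ 1.6292e-5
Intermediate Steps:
1/(92158 + 5130*(-6)) = 1/(92158 - 30780) = 1/61378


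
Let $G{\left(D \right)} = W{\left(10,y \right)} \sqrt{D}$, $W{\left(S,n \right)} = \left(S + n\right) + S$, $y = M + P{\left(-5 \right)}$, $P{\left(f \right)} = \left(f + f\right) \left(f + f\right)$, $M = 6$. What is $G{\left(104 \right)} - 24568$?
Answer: $-24568 + 252 \sqrt{26} \approx -23283.0$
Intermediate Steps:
$P{\left(f \right)} = 4 f^{2}$ ($P{\left(f \right)} = 2 f 2 f = 4 f^{2}$)
$y = 106$ ($y = 6 + 4 \left(-5\right)^{2} = 6 + 4 \cdot 25 = 6 + 100 = 106$)
$W{\left(S,n \right)} = n + 2 S$
$G{\left(D \right)} = 126 \sqrt{D}$ ($G{\left(D \right)} = \left(106 + 2 \cdot 10\right) \sqrt{D} = \left(106 + 20\right) \sqrt{D} = 126 \sqrt{D}$)
$G{\left(104 \right)} - 24568 = 126 \sqrt{104} - 24568 = 126 \cdot 2 \sqrt{26} - 24568 = 252 \sqrt{26} - 24568 = -24568 + 252 \sqrt{26}$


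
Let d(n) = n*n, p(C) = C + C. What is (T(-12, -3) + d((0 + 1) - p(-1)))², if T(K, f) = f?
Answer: 36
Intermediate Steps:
p(C) = 2*C
d(n) = n²
(T(-12, -3) + d((0 + 1) - p(-1)))² = (-3 + ((0 + 1) - 2*(-1))²)² = (-3 + (1 - 1*(-2))²)² = (-3 + (1 + 2)²)² = (-3 + 3²)² = (-3 + 9)² = 6² = 36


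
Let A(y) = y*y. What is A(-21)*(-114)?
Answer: -50274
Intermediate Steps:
A(y) = y²
A(-21)*(-114) = (-21)²*(-114) = 441*(-114) = -50274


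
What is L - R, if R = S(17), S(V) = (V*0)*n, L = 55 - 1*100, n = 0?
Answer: -45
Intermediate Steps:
L = -45 (L = 55 - 100 = -45)
S(V) = 0 (S(V) = (V*0)*0 = 0*0 = 0)
R = 0
L - R = -45 - 1*0 = -45 + 0 = -45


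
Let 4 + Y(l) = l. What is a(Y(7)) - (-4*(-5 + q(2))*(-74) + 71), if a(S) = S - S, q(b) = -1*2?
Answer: 2001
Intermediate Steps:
q(b) = -2
Y(l) = -4 + l
a(S) = 0
a(Y(7)) - (-4*(-5 + q(2))*(-74) + 71) = 0 - (-4*(-5 - 2)*(-74) + 71) = 0 - (-4*(-7)*(-74) + 71) = 0 - (28*(-74) + 71) = 0 - (-2072 + 71) = 0 - 1*(-2001) = 0 + 2001 = 2001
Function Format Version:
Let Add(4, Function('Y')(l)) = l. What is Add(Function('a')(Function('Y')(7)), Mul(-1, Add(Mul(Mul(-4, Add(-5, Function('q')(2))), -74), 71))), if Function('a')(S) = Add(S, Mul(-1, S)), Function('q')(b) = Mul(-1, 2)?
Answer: 2001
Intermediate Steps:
Function('q')(b) = -2
Function('Y')(l) = Add(-4, l)
Function('a')(S) = 0
Add(Function('a')(Function('Y')(7)), Mul(-1, Add(Mul(Mul(-4, Add(-5, Function('q')(2))), -74), 71))) = Add(0, Mul(-1, Add(Mul(Mul(-4, Add(-5, -2)), -74), 71))) = Add(0, Mul(-1, Add(Mul(Mul(-4, -7), -74), 71))) = Add(0, Mul(-1, Add(Mul(28, -74), 71))) = Add(0, Mul(-1, Add(-2072, 71))) = Add(0, Mul(-1, -2001)) = Add(0, 2001) = 2001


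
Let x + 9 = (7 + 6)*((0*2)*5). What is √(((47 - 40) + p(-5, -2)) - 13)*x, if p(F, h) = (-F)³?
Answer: -9*√119 ≈ -98.178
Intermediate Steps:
p(F, h) = -F³
x = -9 (x = -9 + (7 + 6)*((0*2)*5) = -9 + 13*(0*5) = -9 + 13*0 = -9 + 0 = -9)
√(((47 - 40) + p(-5, -2)) - 13)*x = √(((47 - 40) - 1*(-5)³) - 13)*(-9) = √((7 - 1*(-125)) - 13)*(-9) = √((7 + 125) - 13)*(-9) = √(132 - 13)*(-9) = √119*(-9) = -9*√119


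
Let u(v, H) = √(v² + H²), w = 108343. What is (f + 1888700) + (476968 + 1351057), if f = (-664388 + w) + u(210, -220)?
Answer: 3160680 + 50*√37 ≈ 3.1610e+6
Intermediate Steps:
u(v, H) = √(H² + v²)
f = -556045 + 50*√37 (f = (-664388 + 108343) + √((-220)² + 210²) = -556045 + √(48400 + 44100) = -556045 + √92500 = -556045 + 50*√37 ≈ -5.5574e+5)
(f + 1888700) + (476968 + 1351057) = ((-556045 + 50*√37) + 1888700) + (476968 + 1351057) = (1332655 + 50*√37) + 1828025 = 3160680 + 50*√37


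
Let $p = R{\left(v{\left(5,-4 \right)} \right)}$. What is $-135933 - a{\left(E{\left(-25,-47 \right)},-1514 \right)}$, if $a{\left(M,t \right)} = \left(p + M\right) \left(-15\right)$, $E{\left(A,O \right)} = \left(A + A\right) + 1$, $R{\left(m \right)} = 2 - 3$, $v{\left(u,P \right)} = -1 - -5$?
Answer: $-136683$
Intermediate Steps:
$v{\left(u,P \right)} = 4$ ($v{\left(u,P \right)} = -1 + 5 = 4$)
$R{\left(m \right)} = -1$
$p = -1$
$E{\left(A,O \right)} = 1 + 2 A$ ($E{\left(A,O \right)} = 2 A + 1 = 1 + 2 A$)
$a{\left(M,t \right)} = 15 - 15 M$ ($a{\left(M,t \right)} = \left(-1 + M\right) \left(-15\right) = 15 - 15 M$)
$-135933 - a{\left(E{\left(-25,-47 \right)},-1514 \right)} = -135933 - \left(15 - 15 \left(1 + 2 \left(-25\right)\right)\right) = -135933 - \left(15 - 15 \left(1 - 50\right)\right) = -135933 - \left(15 - -735\right) = -135933 - \left(15 + 735\right) = -135933 - 750 = -136683$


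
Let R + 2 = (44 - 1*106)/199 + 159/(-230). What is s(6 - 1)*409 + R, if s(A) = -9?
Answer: -168616811/45770 ≈ -3684.0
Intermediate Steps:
R = -137441/45770 (R = -2 + ((44 - 1*106)/199 + 159/(-230)) = -2 + ((44 - 106)*(1/199) + 159*(-1/230)) = -2 + (-62*1/199 - 159/230) = -2 + (-62/199 - 159/230) = -2 - 45901/45770 = -137441/45770 ≈ -3.0029)
s(6 - 1)*409 + R = -9*409 - 137441/45770 = -3681 - 137441/45770 = -168616811/45770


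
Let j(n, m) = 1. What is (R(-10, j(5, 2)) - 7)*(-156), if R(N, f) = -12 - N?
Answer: 1404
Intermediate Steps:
(R(-10, j(5, 2)) - 7)*(-156) = ((-12 - 1*(-10)) - 7)*(-156) = ((-12 + 10) - 7)*(-156) = (-2 - 7)*(-156) = -9*(-156) = 1404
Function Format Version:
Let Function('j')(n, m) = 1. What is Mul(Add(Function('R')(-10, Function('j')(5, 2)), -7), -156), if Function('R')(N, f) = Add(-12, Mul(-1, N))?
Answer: 1404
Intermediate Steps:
Mul(Add(Function('R')(-10, Function('j')(5, 2)), -7), -156) = Mul(Add(Add(-12, Mul(-1, -10)), -7), -156) = Mul(Add(Add(-12, 10), -7), -156) = Mul(Add(-2, -7), -156) = Mul(-9, -156) = 1404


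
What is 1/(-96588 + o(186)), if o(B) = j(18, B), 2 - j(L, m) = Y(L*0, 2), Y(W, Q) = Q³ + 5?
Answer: -1/96599 ≈ -1.0352e-5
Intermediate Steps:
Y(W, Q) = 5 + Q³
j(L, m) = -11 (j(L, m) = 2 - (5 + 2³) = 2 - (5 + 8) = 2 - 1*13 = 2 - 13 = -11)
o(B) = -11
1/(-96588 + o(186)) = 1/(-96588 - 11) = 1/(-96599) = -1/96599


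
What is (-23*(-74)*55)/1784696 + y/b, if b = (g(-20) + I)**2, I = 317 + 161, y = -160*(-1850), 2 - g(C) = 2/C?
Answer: 27492337374805/20568265353148 ≈ 1.3366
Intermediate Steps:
g(C) = 2 - 2/C
y = 296000
I = 478
b = 23049601/100 (b = ((2 - 2/(-20)) + 478)**2 = ((2 - 2*(-1/20)) + 478)**2 = ((2 + 1/10) + 478)**2 = (21/10 + 478)**2 = (4801/10)**2 = 23049601/100 ≈ 2.3050e+5)
(-23*(-74)*55)/1784696 + y/b = (-23*(-74)*55)/1784696 + 296000/(23049601/100) = (1702*55)*(1/1784696) + 296000*(100/23049601) = 93610*(1/1784696) + 29600000/23049601 = 46805/892348 + 29600000/23049601 = 27492337374805/20568265353148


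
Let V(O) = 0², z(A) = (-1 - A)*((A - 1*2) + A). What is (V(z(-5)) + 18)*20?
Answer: 360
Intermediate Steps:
z(A) = (-1 - A)*(-2 + 2*A) (z(A) = (-1 - A)*((A - 2) + A) = (-1 - A)*((-2 + A) + A) = (-1 - A)*(-2 + 2*A))
V(O) = 0
(V(z(-5)) + 18)*20 = (0 + 18)*20 = 18*20 = 360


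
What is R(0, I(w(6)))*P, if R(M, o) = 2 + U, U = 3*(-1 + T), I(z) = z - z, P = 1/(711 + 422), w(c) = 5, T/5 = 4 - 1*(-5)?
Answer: 134/1133 ≈ 0.11827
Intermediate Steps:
T = 45 (T = 5*(4 - 1*(-5)) = 5*(4 + 5) = 5*9 = 45)
P = 1/1133 ≈ 0.00088261
I(z) = 0
U = 132 (U = 3*(-1 + 45) = 3*44 = 132)
R(M, o) = 134 (R(M, o) = 2 + 132 = 134)
R(0, I(w(6)))*P = 134*(1/1133) = 134/1133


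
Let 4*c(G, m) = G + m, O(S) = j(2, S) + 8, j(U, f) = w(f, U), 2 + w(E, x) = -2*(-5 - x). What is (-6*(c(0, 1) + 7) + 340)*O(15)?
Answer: 5930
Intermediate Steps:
w(E, x) = 8 + 2*x (w(E, x) = -2 - 2*(-5 - x) = -2 + (10 + 2*x) = 8 + 2*x)
j(U, f) = 8 + 2*U
O(S) = 20 (O(S) = (8 + 2*2) + 8 = (8 + 4) + 8 = 12 + 8 = 20)
c(G, m) = G/4 + m/4 (c(G, m) = (G + m)/4 = G/4 + m/4)
(-6*(c(0, 1) + 7) + 340)*O(15) = (-6*(((¼)*0 + (¼)*1) + 7) + 340)*20 = (-6*((0 + ¼) + 7) + 340)*20 = (-6*(¼ + 7) + 340)*20 = (-6*29/4 + 340)*20 = (-87/2 + 340)*20 = (593/2)*20 = 5930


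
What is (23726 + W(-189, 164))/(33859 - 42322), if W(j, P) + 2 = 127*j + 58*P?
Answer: -1319/1209 ≈ -1.0910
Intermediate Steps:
W(j, P) = -2 + 58*P + 127*j (W(j, P) = -2 + (127*j + 58*P) = -2 + (58*P + 127*j) = -2 + 58*P + 127*j)
(23726 + W(-189, 164))/(33859 - 42322) = (23726 + (-2 + 58*164 + 127*(-189)))/(33859 - 42322) = (23726 + (-2 + 9512 - 24003))/(-8463) = (23726 - 14493)*(-1/8463) = 9233*(-1/8463) = -1319/1209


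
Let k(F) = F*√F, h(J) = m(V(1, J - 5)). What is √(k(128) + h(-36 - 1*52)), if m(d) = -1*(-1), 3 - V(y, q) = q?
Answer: √(1 + 1024*√2) ≈ 38.068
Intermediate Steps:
V(y, q) = 3 - q
m(d) = 1
h(J) = 1
k(F) = F^(3/2)
√(k(128) + h(-36 - 1*52)) = √(128^(3/2) + 1) = √(1024*√2 + 1) = √(1 + 1024*√2)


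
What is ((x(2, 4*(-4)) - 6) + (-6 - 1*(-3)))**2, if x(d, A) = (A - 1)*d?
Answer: 1849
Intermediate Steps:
x(d, A) = d*(-1 + A) (x(d, A) = (-1 + A)*d = d*(-1 + A))
((x(2, 4*(-4)) - 6) + (-6 - 1*(-3)))**2 = ((2*(-1 + 4*(-4)) - 6) + (-6 - 1*(-3)))**2 = ((2*(-1 - 16) - 6) + (-6 + 3))**2 = ((2*(-17) - 6) - 3)**2 = ((-34 - 6) - 3)**2 = (-40 - 3)**2 = (-43)**2 = 1849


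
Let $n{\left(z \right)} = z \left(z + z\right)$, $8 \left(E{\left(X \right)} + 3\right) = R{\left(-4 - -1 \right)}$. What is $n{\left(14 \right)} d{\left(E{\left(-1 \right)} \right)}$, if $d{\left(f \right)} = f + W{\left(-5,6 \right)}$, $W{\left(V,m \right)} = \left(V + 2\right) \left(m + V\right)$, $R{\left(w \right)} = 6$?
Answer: $-2058$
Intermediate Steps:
$W{\left(V,m \right)} = \left(2 + V\right) \left(V + m\right)$
$E{\left(X \right)} = - \frac{9}{4}$ ($E{\left(X \right)} = -3 + \frac{1}{8} \cdot 6 = -3 + \frac{3}{4} = - \frac{9}{4}$)
$d{\left(f \right)} = -3 + f$ ($d{\left(f \right)} = f + \left(\left(-5\right)^{2} + 2 \left(-5\right) + 2 \cdot 6 - 30\right) = f + \left(25 - 10 + 12 - 30\right) = f - 3 = -3 + f$)
$n{\left(z \right)} = 2 z^{2}$ ($n{\left(z \right)} = z 2 z = 2 z^{2}$)
$n{\left(14 \right)} d{\left(E{\left(-1 \right)} \right)} = 2 \cdot 14^{2} \left(-3 - \frac{9}{4}\right) = 2 \cdot 196 \left(- \frac{21}{4}\right) = 392 \left(- \frac{21}{4}\right) = -2058$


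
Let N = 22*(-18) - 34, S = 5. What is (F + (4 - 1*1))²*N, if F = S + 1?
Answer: -34830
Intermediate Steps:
F = 6 (F = 5 + 1 = 6)
N = -430 (N = -396 - 34 = -430)
(F + (4 - 1*1))²*N = (6 + (4 - 1*1))²*(-430) = (6 + (4 - 1))²*(-430) = (6 + 3)²*(-430) = 9²*(-430) = 81*(-430) = -34830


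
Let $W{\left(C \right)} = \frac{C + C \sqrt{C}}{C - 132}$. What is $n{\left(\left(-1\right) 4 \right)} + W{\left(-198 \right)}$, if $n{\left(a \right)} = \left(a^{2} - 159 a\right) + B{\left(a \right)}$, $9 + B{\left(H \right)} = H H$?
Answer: $\frac{3298}{5} + \frac{9 i \sqrt{22}}{5} \approx 659.6 + 8.4427 i$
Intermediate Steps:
$B{\left(H \right)} = -9 + H^{2}$ ($B{\left(H \right)} = -9 + H H = -9 + H^{2}$)
$n{\left(a \right)} = -9 - 159 a + 2 a^{2}$ ($n{\left(a \right)} = \left(a^{2} - 159 a\right) + \left(-9 + a^{2}\right) = -9 - 159 a + 2 a^{2}$)
$W{\left(C \right)} = \frac{C + C^{\frac{3}{2}}}{-132 + C}$
$n{\left(\left(-1\right) 4 \right)} + W{\left(-198 \right)} = \left(-9 - 159 \left(\left(-1\right) 4\right) + 2 \left(\left(-1\right) 4\right)^{2}\right) + \frac{-198 + \left(-198\right)^{\frac{3}{2}}}{-132 - 198} = \left(-9 - -636 + 2 \left(-4\right)^{2}\right) + \frac{-198 - 594 i \sqrt{22}}{-330} = \left(-9 + 636 + 2 \cdot 16\right) - \frac{-198 - 594 i \sqrt{22}}{330} = \left(-9 + 636 + 32\right) + \left(\frac{3}{5} + \frac{9 i \sqrt{22}}{5}\right) = 659 + \left(\frac{3}{5} + \frac{9 i \sqrt{22}}{5}\right) = \frac{3298}{5} + \frac{9 i \sqrt{22}}{5}$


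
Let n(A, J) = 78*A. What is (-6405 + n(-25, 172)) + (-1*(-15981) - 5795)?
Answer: 1831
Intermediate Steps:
(-6405 + n(-25, 172)) + (-1*(-15981) - 5795) = (-6405 + 78*(-25)) + (-1*(-15981) - 5795) = (-6405 - 1950) + (15981 - 5795) = -8355 + 10186 = 1831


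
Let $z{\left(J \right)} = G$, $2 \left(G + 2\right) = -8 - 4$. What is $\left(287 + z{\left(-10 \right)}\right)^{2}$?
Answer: $77841$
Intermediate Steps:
$G = -8$ ($G = -2 + \frac{-8 - 4}{2} = -2 + \frac{1}{2} \left(-12\right) = -2 - 6 = -8$)
$z{\left(J \right)} = -8$
$\left(287 + z{\left(-10 \right)}\right)^{2} = \left(287 - 8\right)^{2} = 279^{2} = 77841$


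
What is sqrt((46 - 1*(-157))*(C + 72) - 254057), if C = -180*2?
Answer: I*sqrt(312521) ≈ 559.04*I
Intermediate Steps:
C = -360 (C = -60*6 = -360)
sqrt((46 - 1*(-157))*(C + 72) - 254057) = sqrt((46 - 1*(-157))*(-360 + 72) - 254057) = sqrt((46 + 157)*(-288) - 254057) = sqrt(203*(-288) - 254057) = sqrt(-58464 - 254057) = sqrt(-312521) = I*sqrt(312521)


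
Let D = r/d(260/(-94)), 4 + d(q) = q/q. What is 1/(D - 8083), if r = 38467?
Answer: -3/62716 ≈ -4.7835e-5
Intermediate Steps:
d(q) = -3 (d(q) = -4 + q/q = -4 + 1 = -3)
D = -38467/3 (D = 38467/(-3) = 38467*(-⅓) = -38467/3 ≈ -12822.)
1/(D - 8083) = 1/(-38467/3 - 8083) = 1/(-62716/3) = -3/62716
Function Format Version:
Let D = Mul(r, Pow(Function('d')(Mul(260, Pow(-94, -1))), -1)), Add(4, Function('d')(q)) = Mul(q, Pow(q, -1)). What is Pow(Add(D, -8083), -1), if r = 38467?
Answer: Rational(-3, 62716) ≈ -4.7835e-5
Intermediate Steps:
Function('d')(q) = -3 (Function('d')(q) = Add(-4, Mul(q, Pow(q, -1))) = Add(-4, 1) = -3)
D = Rational(-38467, 3) (D = Mul(38467, Pow(-3, -1)) = Mul(38467, Rational(-1, 3)) = Rational(-38467, 3) ≈ -12822.)
Pow(Add(D, -8083), -1) = Pow(Add(Rational(-38467, 3), -8083), -1) = Pow(Rational(-62716, 3), -1) = Rational(-3, 62716)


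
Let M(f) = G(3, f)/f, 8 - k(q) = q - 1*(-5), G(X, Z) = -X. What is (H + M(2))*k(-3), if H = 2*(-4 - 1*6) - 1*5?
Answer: -159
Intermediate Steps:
k(q) = 3 - q (k(q) = 8 - (q - 1*(-5)) = 8 - (q + 5) = 8 - (5 + q) = 8 + (-5 - q) = 3 - q)
M(f) = -3/f (M(f) = (-1*3)/f = -3/f)
H = -25 (H = 2*(-4 - 6) - 5 = 2*(-10) - 5 = -20 - 5 = -25)
(H + M(2))*k(-3) = (-25 - 3/2)*(3 - 1*(-3)) = (-25 - 3*1/2)*(3 + 3) = (-25 - 3/2)*6 = -53/2*6 = -159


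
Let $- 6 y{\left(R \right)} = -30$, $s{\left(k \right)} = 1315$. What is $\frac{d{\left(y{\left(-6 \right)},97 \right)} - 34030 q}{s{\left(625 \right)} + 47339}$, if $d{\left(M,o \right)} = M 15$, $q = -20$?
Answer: $\frac{680675}{48654} \approx 13.99$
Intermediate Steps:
$y{\left(R \right)} = 5$ ($y{\left(R \right)} = \left(- \frac{1}{6}\right) \left(-30\right) = 5$)
$d{\left(M,o \right)} = 15 M$
$\frac{d{\left(y{\left(-6 \right)},97 \right)} - 34030 q}{s{\left(625 \right)} + 47339} = \frac{15 \cdot 5 - -680600}{1315 + 47339} = \frac{75 + 680600}{48654} = 680675 \cdot \frac{1}{48654} = \frac{680675}{48654}$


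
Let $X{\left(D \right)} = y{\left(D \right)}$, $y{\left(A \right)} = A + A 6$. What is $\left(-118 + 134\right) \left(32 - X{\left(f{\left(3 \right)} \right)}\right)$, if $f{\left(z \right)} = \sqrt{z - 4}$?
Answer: $512 - 112 i \approx 512.0 - 112.0 i$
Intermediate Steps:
$f{\left(z \right)} = \sqrt{-4 + z}$
$y{\left(A \right)} = 7 A$ ($y{\left(A \right)} = A + 6 A = 7 A$)
$X{\left(D \right)} = 7 D$
$\left(-118 + 134\right) \left(32 - X{\left(f{\left(3 \right)} \right)}\right) = \left(-118 + 134\right) \left(32 - 7 \sqrt{-4 + 3}\right) = 16 \left(32 - 7 \sqrt{-1}\right) = 16 \left(32 - 7 i\right) = 512 - 112 i$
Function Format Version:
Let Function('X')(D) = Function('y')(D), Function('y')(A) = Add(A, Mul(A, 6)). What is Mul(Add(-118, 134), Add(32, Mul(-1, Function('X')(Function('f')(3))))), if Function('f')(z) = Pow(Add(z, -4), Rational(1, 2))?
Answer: Add(512, Mul(-112, I)) ≈ Add(512.00, Mul(-112.00, I))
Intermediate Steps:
Function('f')(z) = Pow(Add(-4, z), Rational(1, 2))
Function('y')(A) = Mul(7, A) (Function('y')(A) = Add(A, Mul(6, A)) = Mul(7, A))
Function('X')(D) = Mul(7, D)
Mul(Add(-118, 134), Add(32, Mul(-1, Function('X')(Function('f')(3))))) = Mul(Add(-118, 134), Add(32, Mul(-1, Mul(7, Pow(Add(-4, 3), Rational(1, 2)))))) = Mul(16, Add(32, Mul(-1, Mul(7, Pow(-1, Rational(1, 2)))))) = Mul(16, Add(32, Mul(-1, Mul(7, I)))) = Mul(16, Add(32, Mul(-7, I))) = Add(512, Mul(-112, I))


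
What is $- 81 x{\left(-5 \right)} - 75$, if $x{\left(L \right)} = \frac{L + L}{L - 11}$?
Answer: $- \frac{1005}{8} \approx -125.63$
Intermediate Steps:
$x{\left(L \right)} = \frac{2 L}{-11 + L}$
$- 81 x{\left(-5 \right)} - 75 = - 81 \cdot 2 \left(-5\right) \frac{1}{-11 - 5} - 75 = - 81 \cdot 2 \left(-5\right) \frac{1}{-16} - 75 = - 81 \cdot 2 \left(-5\right) \left(- \frac{1}{16}\right) - 75 = \left(-81\right) \frac{5}{8} - 75 = - \frac{405}{8} - 75 = - \frac{1005}{8}$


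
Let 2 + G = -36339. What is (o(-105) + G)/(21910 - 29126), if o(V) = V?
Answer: 18223/3608 ≈ 5.0507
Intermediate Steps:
G = -36341 (G = -2 - 36339 = -36341)
(o(-105) + G)/(21910 - 29126) = (-105 - 36341)/(21910 - 29126) = -36446/(-7216) = -36446*(-1/7216) = 18223/3608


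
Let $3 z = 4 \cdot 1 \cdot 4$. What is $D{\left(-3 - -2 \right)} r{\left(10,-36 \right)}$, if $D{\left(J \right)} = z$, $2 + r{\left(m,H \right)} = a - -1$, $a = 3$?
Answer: $\frac{32}{3} \approx 10.667$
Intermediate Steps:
$r{\left(m,H \right)} = 2$ ($r{\left(m,H \right)} = -2 + \left(3 - -1\right) = -2 + \left(3 + 1\right) = -2 + 4 = 2$)
$z = \frac{16}{3}$ ($z = \frac{4 \cdot 1 \cdot 4}{3} = \frac{4 \cdot 4}{3} = \frac{1}{3} \cdot 16 = \frac{16}{3} \approx 5.3333$)
$D{\left(J \right)} = \frac{16}{3}$
$D{\left(-3 - -2 \right)} r{\left(10,-36 \right)} = \frac{16}{3} \cdot 2 = \frac{32}{3}$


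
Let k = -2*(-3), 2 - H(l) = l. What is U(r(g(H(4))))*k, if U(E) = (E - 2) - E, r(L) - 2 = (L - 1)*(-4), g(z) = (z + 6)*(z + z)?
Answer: -12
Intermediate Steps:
H(l) = 2 - l
g(z) = 2*z*(6 + z) (g(z) = (6 + z)*(2*z) = 2*z*(6 + z))
r(L) = 6 - 4*L (r(L) = 2 + (L - 1)*(-4) = 2 + (-1 + L)*(-4) = 2 + (4 - 4*L) = 6 - 4*L)
U(E) = -2 (U(E) = (-2 + E) - E = -2)
k = 6
U(r(g(H(4))))*k = -2*6 = -12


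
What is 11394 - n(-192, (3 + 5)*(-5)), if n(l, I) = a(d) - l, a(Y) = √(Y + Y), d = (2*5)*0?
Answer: 11202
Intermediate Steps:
d = 0 (d = 10*0 = 0)
a(Y) = √2*√Y (a(Y) = √(2*Y) = √2*√Y)
n(l, I) = -l (n(l, I) = √2*√0 - l = √2*0 - l = 0 - l = -l)
11394 - n(-192, (3 + 5)*(-5)) = 11394 - (-1)*(-192) = 11394 - 1*192 = 11394 - 192 = 11202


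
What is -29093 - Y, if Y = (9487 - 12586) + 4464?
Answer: -30458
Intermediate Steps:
Y = 1365 (Y = -3099 + 4464 = 1365)
-29093 - Y = -29093 - 1*1365 = -29093 - 1365 = -30458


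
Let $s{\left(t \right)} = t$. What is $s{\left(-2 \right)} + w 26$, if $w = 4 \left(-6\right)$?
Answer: $-626$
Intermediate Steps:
$w = -24$
$s{\left(-2 \right)} + w 26 = -2 - 624 = -626$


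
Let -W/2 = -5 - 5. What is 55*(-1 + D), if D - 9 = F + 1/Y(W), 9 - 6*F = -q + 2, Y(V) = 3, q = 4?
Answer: 3355/6 ≈ 559.17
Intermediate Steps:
W = 20 (W = -2*(-5 - 5) = -2*(-10) = 20)
F = 11/6 (F = 3/2 - (-1*4 + 2)/6 = 3/2 - (-4 + 2)/6 = 3/2 - ⅙*(-2) = 3/2 + ⅓ = 11/6 ≈ 1.8333)
D = 67/6 (D = 9 + (11/6 + 1/3) = 9 + (11/6 + ⅓) = 9 + 13/6 = 67/6 ≈ 11.167)
55*(-1 + D) = 55*(-1 + 67/6) = 55*(61/6) = 3355/6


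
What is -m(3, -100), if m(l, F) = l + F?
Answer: 97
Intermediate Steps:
m(l, F) = F + l
-m(3, -100) = -(-100 + 3) = -1*(-97) = 97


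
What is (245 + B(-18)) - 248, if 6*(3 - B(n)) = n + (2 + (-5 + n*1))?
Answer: 13/2 ≈ 6.5000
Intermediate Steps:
B(n) = 7/2 - n/3 (B(n) = 3 - (n + (2 + (-5 + n*1)))/6 = 3 - (n + (2 + (-5 + n)))/6 = 3 - (n + (-3 + n))/6 = 3 - (-3 + 2*n)/6 = 3 + (½ - n/3) = 7/2 - n/3)
(245 + B(-18)) - 248 = (245 + (7/2 - ⅓*(-18))) - 248 = (245 + (7/2 + 6)) - 248 = (245 + 19/2) - 248 = 509/2 - 248 = 13/2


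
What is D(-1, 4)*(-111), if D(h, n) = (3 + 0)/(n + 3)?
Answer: -333/7 ≈ -47.571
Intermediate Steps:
D(h, n) = 3/(3 + n)
D(-1, 4)*(-111) = (3/(3 + 4))*(-111) = (3/7)*(-111) = -333/7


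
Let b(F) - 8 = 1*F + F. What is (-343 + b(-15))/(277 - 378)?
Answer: 365/101 ≈ 3.6139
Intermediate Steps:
b(F) = 8 + 2*F (b(F) = 8 + (1*F + F) = 8 + (F + F) = 8 + 2*F)
(-343 + b(-15))/(277 - 378) = (-343 + (8 + 2*(-15)))/(277 - 378) = (-343 + (8 - 30))/(-101) = (-343 - 22)*(-1/101) = -365*(-1/101) = 365/101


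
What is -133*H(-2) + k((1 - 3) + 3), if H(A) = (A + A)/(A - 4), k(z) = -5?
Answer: -281/3 ≈ -93.667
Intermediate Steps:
H(A) = 2*A/(-4 + A) (H(A) = (2*A)/(-4 + A) = 2*A/(-4 + A))
-133*H(-2) + k((1 - 3) + 3) = -266*(-2)/(-4 - 2) - 5 = -266*(-2)/(-6) - 5 = -266*(-2)*(-1)/6 - 5 = -133*2/3 - 5 = -266/3 - 5 = -281/3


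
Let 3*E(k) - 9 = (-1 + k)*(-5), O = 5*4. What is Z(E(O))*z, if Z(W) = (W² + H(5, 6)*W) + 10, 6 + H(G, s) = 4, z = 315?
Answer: 280070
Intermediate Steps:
H(G, s) = -2 (H(G, s) = -6 + 4 = -2)
O = 20
E(k) = 14/3 - 5*k/3 (E(k) = 3 + ((-1 + k)*(-5))/3 = 3 + (5 - 5*k)/3 = 3 + (5/3 - 5*k/3) = 14/3 - 5*k/3)
Z(W) = 10 + W² - 2*W (Z(W) = (W² - 2*W) + 10 = 10 + W² - 2*W)
Z(E(O))*z = (10 + (14/3 - 5/3*20)² - 2*(14/3 - 5/3*20))*315 = (10 + (14/3 - 100/3)² - 2*(14/3 - 100/3))*315 = (10 + (-86/3)² - 2*(-86/3))*315 = (10 + 7396/9 + 172/3)*315 = (8002/9)*315 = 280070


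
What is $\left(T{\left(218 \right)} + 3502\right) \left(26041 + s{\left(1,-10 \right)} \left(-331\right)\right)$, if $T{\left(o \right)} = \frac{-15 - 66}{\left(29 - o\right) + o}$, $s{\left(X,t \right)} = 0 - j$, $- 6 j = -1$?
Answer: $\frac{15888964229}{174} \approx 9.1316 \cdot 10^{7}$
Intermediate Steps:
$j = \frac{1}{6}$ ($j = \left(- \frac{1}{6}\right) \left(-1\right) = \frac{1}{6} \approx 0.16667$)
$s{\left(X,t \right)} = - \frac{1}{6}$ ($s{\left(X,t \right)} = 0 - \frac{1}{6} = - \frac{1}{6}$)
$T{\left(o \right)} = - \frac{81}{29}$
$\left(T{\left(218 \right)} + 3502\right) \left(26041 + s{\left(1,-10 \right)} \left(-331\right)\right) = \left(- \frac{81}{29} + 3502\right) \left(26041 - - \frac{331}{6}\right) = \frac{101477 \left(26041 + \frac{331}{6}\right)}{29} = \frac{101477}{29} \cdot \frac{156577}{6} = \frac{15888964229}{174}$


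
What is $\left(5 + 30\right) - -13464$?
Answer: $13499$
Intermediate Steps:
$\left(5 + 30\right) - -13464 = 35 + 13464 = 13499$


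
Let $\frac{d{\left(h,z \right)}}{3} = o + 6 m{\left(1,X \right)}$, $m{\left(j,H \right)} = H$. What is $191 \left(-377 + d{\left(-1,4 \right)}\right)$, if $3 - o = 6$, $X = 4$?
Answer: $-59974$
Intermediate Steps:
$o = -3$ ($o = 3 - 6 = -3$)
$d{\left(h,z \right)} = 63$ ($d{\left(h,z \right)} = 3 \left(-3 + 6 \cdot 4\right) = 3 \left(-3 + 24\right) = 3 \cdot 21 = 63$)
$191 \left(-377 + d{\left(-1,4 \right)}\right) = 191 \left(-377 + 63\right) = 191 \left(-314\right) = -59974$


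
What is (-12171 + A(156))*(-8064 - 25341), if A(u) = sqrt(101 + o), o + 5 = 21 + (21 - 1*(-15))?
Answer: 406572255 - 100215*sqrt(17) ≈ 4.0616e+8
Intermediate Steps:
o = 52 (o = -5 + (21 + (21 - 1*(-15))) = -5 + (21 + (21 + 15)) = -5 + (21 + 36) = -5 + 57 = 52)
A(u) = 3*sqrt(17) (A(u) = sqrt(101 + 52) = sqrt(153) = 3*sqrt(17))
(-12171 + A(156))*(-8064 - 25341) = (-12171 + 3*sqrt(17))*(-8064 - 25341) = (-12171 + 3*sqrt(17))*(-33405) = 406572255 - 100215*sqrt(17)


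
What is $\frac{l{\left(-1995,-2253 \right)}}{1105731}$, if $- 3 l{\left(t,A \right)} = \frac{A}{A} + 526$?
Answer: $- \frac{31}{195129} \approx -0.00015887$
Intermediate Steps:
$l{\left(t,A \right)} = - \frac{527}{3}$ ($l{\left(t,A \right)} = - \frac{\frac{A}{A} + 526}{3} = - \frac{1 + 526}{3} = \left(- \frac{1}{3}\right) 527 = - \frac{527}{3}$)
$\frac{l{\left(-1995,-2253 \right)}}{1105731} = - \frac{527}{3 \cdot 1105731} = \left(- \frac{527}{3}\right) \frac{1}{1105731} = - \frac{31}{195129}$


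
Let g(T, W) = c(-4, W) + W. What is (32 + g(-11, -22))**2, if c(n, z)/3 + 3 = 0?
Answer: 1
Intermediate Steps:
c(n, z) = -9 (c(n, z) = -9 + 3*0 = -9 + 0 = -9)
g(T, W) = -9 + W
(32 + g(-11, -22))**2 = (32 + (-9 - 22))**2 = (32 - 31)**2 = 1**2 = 1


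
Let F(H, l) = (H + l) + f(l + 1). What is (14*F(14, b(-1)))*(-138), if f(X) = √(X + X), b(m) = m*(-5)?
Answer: -36708 - 3864*√3 ≈ -43401.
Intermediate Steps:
b(m) = -5*m
f(X) = √2*√X (f(X) = √(2*X) = √2*√X)
F(H, l) = H + l + √2*√(1 + l) (F(H, l) = (H + l) + √2*√(l + 1) = (H + l) + √2*√(1 + l) = H + l + √2*√(1 + l))
(14*F(14, b(-1)))*(-138) = (14*(14 - 5*(-1) + √(2 + 2*(-5*(-1)))))*(-138) = (14*(14 + 5 + √(2 + 2*5)))*(-138) = (14*(14 + 5 + √(2 + 10)))*(-138) = (14*(14 + 5 + √12))*(-138) = (14*(14 + 5 + 2*√3))*(-138) = (14*(19 + 2*√3))*(-138) = (266 + 28*√3)*(-138) = -36708 - 3864*√3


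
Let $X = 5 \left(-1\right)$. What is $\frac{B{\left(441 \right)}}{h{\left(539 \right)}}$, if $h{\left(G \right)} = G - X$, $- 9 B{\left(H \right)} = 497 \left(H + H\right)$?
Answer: $- \frac{24353}{272} \approx -89.533$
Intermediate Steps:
$B{\left(H \right)} = - \frac{994 H}{9}$ ($B{\left(H \right)} = - \frac{497 \left(H + H\right)}{9} = - \frac{497 \cdot 2 H}{9} = - \frac{994 H}{9}$)
$X = -5$
$h{\left(G \right)} = 5 + G$ ($h{\left(G \right)} = G - -5 = G + 5 = 5 + G$)
$\frac{B{\left(441 \right)}}{h{\left(539 \right)}} = \frac{\left(- \frac{994}{9}\right) 441}{5 + 539} = - \frac{48706}{544} = \left(-48706\right) \frac{1}{544} = - \frac{24353}{272}$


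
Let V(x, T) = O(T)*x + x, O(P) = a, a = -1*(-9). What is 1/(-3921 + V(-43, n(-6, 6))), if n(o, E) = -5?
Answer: -1/4351 ≈ -0.00022983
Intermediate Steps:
a = 9
O(P) = 9
V(x, T) = 10*x (V(x, T) = 9*x + x = 10*x)
1/(-3921 + V(-43, n(-6, 6))) = 1/(-3921 + 10*(-43)) = 1/(-3921 - 430) = 1/(-4351) = -1/4351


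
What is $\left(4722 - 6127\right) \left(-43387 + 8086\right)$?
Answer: $49597905$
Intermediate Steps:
$\left(4722 - 6127\right) \left(-43387 + 8086\right) = \left(-1405\right) \left(-35301\right) = 49597905$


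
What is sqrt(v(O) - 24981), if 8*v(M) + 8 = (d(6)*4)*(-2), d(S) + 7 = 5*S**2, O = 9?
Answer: 3*I*sqrt(2795) ≈ 158.6*I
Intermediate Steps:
d(S) = -7 + 5*S**2
v(M) = -174 (v(M) = -1 + (((-7 + 5*6**2)*4)*(-2))/8 = -1 + (((-7 + 5*36)*4)*(-2))/8 = -1 + (((-7 + 180)*4)*(-2))/8 = -1 + ((173*4)*(-2))/8 = -1 + (692*(-2))/8 = -1 + (1/8)*(-1384) = -1 - 173 = -174)
sqrt(v(O) - 24981) = sqrt(-174 - 24981) = sqrt(-25155) = 3*I*sqrt(2795)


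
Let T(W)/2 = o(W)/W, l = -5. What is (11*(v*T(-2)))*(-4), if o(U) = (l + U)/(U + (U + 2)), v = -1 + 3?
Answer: 308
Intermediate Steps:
v = 2
o(U) = (-5 + U)/(2 + 2*U) (o(U) = (-5 + U)/(U + (U + 2)) = (-5 + U)/(U + (2 + U)) = (-5 + U)/(2 + 2*U))
T(W) = (-5 + W)/(W*(1 + W)) (T(W) = 2*(((-5 + W)/(2*(1 + W)))/W) = 2*((-5 + W)/(2*W*(1 + W))) = (-5 + W)/(W*(1 + W)))
(11*(v*T(-2)))*(-4) = (11*(2*((-5 - 2)/((-2)*(1 - 2)))))*(-4) = (11*(2*(-½*(-7)/(-1))))*(-4) = (11*(2*(-½*(-1)*(-7))))*(-4) = (11*(2*(-7/2)))*(-4) = (11*(-7))*(-4) = -77*(-4) = 308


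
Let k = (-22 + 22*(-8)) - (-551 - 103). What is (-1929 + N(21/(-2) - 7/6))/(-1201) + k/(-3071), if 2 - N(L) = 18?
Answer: 5425439/3688271 ≈ 1.4710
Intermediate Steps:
N(L) = -16 (N(L) = 2 - 1*18 = 2 - 18 = -16)
k = 456 (k = (-22 - 176) - 1*(-654) = -198 + 654 = 456)
(-1929 + N(21/(-2) - 7/6))/(-1201) + k/(-3071) = (-1929 - 16)/(-1201) + 456/(-3071) = -1945*(-1/1201) + 456*(-1/3071) = 1945/1201 - 456/3071 = 5425439/3688271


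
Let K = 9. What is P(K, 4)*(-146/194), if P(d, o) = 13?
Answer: -949/97 ≈ -9.7835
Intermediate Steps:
P(K, 4)*(-146/194) = 13*(-146/194) = 13*(-146*1/194) = 13*(-73/97) = -949/97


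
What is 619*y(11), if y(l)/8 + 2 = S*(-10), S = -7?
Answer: 336736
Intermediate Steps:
y(l) = 544 (y(l) = -16 + 8*(-7*(-10)) = -16 + 8*70 = -16 + 560 = 544)
619*y(11) = 619*544 = 336736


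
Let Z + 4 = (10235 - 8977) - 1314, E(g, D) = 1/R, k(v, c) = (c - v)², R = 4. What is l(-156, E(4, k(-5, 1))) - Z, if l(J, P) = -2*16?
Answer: 28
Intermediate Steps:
E(g, D) = ¼ (E(g, D) = 1/4 = ¼)
l(J, P) = -32
Z = -60 (Z = -4 + ((10235 - 8977) - 1314) = -4 + (1258 - 1314) = -4 - 56 = -60)
l(-156, E(4, k(-5, 1))) - Z = -32 - 1*(-60) = -32 + 60 = 28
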